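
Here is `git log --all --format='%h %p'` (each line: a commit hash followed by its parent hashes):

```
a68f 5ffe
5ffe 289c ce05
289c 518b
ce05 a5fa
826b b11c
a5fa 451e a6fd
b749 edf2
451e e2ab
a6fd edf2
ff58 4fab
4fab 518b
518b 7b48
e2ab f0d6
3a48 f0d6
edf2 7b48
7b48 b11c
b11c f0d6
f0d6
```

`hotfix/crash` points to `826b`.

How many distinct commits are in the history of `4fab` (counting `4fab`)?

5

Walking parent pointers from 4fab: reachable set = {4fab, 518b, 7b48, b11c, f0d6}.
That is 5 commits.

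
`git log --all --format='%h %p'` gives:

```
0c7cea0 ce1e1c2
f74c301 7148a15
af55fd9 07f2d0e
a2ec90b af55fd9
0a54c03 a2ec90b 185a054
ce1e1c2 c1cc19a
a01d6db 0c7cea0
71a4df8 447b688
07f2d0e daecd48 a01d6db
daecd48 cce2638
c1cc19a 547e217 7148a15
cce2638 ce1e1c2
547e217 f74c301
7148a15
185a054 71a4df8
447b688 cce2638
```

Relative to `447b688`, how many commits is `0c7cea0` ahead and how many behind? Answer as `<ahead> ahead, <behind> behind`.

1 ahead, 2 behind

Reachable from 0c7cea0: {0c7cea0, 547e217, 7148a15, c1cc19a, ce1e1c2, f74c301}.
Reachable from 447b688: {447b688, 547e217, 7148a15, c1cc19a, cce2638, ce1e1c2, f74c301}.
Only in 0c7cea0's history (ahead): {0c7cea0} — 1.
Only in 447b688's history (behind): {447b688, cce2638} — 2.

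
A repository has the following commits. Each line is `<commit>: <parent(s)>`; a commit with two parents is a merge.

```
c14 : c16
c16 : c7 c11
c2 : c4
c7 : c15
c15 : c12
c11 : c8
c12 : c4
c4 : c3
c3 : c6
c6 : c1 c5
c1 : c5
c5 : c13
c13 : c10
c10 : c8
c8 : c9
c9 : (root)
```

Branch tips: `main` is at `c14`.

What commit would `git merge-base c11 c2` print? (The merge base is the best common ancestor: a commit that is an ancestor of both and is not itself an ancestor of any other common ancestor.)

c8

Ancestors of c11: {c11, c8, c9}.
Ancestors of c2: {c1, c10, c13, c2, c3, c4, c5, c6, c8, c9}.
Common ancestors: {c8, c9}.
Among these, c8 is not an ancestor of any other common ancestor — it is the merge base.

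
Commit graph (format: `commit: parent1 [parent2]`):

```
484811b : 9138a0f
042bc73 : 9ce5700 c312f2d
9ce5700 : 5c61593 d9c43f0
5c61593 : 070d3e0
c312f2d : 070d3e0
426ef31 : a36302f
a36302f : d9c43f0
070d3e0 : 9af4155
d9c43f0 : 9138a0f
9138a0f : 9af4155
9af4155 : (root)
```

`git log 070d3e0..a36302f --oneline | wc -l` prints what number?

3

Reachable from a36302f: {9138a0f, 9af4155, a36302f, d9c43f0}.
Reachable from 070d3e0: {070d3e0, 9af4155}.
In a36302f's history but not 070d3e0's: {9138a0f, a36302f, d9c43f0} — 3 commits.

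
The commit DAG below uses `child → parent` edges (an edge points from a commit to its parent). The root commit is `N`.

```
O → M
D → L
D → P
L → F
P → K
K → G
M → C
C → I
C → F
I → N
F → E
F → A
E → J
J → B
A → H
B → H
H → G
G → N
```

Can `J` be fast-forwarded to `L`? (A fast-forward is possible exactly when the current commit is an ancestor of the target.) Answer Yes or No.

Yes

A fast-forward from J to L is possible iff J is an ancestor of L.
Ancestors of L: {A, B, E, F, G, H, J, L, N}.
J is among them, so fast-forward is possible.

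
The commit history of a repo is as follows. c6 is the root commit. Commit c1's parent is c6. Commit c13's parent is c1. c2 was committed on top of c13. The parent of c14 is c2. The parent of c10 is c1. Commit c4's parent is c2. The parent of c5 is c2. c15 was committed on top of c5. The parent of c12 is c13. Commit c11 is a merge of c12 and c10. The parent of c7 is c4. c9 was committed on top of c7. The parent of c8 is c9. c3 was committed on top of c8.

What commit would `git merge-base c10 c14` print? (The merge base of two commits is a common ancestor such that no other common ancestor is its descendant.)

Ancestors of c10: {c1, c10, c6}.
Ancestors of c14: {c1, c13, c14, c2, c6}.
Common ancestors: {c1, c6}.
Among these, c1 is not an ancestor of any other common ancestor — it is the merge base.

c1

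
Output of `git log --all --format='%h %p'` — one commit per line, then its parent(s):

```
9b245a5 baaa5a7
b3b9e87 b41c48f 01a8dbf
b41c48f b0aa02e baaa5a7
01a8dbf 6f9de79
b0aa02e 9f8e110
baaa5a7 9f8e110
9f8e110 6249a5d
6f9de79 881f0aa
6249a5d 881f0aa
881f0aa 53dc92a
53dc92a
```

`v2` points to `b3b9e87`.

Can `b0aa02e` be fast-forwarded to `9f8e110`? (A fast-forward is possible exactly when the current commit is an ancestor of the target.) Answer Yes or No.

No

A fast-forward from b0aa02e to 9f8e110 is possible iff b0aa02e is an ancestor of 9f8e110.
Ancestors of 9f8e110: {53dc92a, 6249a5d, 881f0aa, 9f8e110}.
b0aa02e is not among them, so fast-forward is not possible.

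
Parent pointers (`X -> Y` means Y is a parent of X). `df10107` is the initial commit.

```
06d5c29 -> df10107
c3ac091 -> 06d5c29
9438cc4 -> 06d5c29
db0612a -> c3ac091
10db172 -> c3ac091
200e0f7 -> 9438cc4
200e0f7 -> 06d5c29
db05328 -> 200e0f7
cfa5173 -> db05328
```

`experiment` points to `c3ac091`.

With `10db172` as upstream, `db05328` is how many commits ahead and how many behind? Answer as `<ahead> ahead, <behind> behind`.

3 ahead, 2 behind

Reachable from db05328: {06d5c29, 200e0f7, 9438cc4, db05328, df10107}.
Reachable from 10db172: {06d5c29, 10db172, c3ac091, df10107}.
Only in db05328's history (ahead): {200e0f7, 9438cc4, db05328} — 3.
Only in 10db172's history (behind): {10db172, c3ac091} — 2.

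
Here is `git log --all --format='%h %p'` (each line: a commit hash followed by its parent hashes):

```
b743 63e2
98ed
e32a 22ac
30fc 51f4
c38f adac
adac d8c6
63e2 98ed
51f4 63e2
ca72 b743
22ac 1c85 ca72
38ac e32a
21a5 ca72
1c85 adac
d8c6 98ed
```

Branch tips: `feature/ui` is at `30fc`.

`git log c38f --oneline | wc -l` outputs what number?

4

Walking parent pointers from c38f: reachable set = {98ed, adac, c38f, d8c6}.
That is 4 commits.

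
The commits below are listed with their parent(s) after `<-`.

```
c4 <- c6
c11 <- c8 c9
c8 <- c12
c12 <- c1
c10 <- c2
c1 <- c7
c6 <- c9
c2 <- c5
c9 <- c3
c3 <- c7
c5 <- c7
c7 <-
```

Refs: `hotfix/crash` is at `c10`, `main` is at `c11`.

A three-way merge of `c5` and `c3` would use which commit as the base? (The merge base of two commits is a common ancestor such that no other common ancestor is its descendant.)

c7

Ancestors of c5: {c5, c7}.
Ancestors of c3: {c3, c7}.
Common ancestors: {c7}.
The only common ancestor is c7, so it is the merge base.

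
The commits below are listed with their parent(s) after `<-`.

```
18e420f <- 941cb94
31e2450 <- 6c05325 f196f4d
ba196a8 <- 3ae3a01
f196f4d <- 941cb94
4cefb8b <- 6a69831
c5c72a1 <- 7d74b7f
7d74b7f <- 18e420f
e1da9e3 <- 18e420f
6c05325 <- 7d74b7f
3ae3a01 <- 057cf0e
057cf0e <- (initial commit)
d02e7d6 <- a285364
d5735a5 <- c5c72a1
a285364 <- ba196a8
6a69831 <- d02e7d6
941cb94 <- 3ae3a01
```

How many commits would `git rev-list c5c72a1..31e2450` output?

Reachable from 31e2450: {057cf0e, 18e420f, 31e2450, 3ae3a01, 6c05325, 7d74b7f, 941cb94, f196f4d}.
Reachable from c5c72a1: {057cf0e, 18e420f, 3ae3a01, 7d74b7f, 941cb94, c5c72a1}.
In 31e2450's history but not c5c72a1's: {31e2450, 6c05325, f196f4d} — 3 commits.

3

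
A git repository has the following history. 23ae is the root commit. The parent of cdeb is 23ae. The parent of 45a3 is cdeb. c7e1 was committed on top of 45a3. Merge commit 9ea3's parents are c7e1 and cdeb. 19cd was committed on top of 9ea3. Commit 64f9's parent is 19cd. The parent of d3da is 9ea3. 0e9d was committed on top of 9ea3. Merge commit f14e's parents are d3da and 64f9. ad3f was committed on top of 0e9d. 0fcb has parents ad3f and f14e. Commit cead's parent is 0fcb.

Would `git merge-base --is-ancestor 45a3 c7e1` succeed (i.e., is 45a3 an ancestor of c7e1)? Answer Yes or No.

Ancestors of c7e1 (commits reachable by following parents): {23ae, 45a3, c7e1, cdeb}.
45a3 is in that set, so it is an ancestor of c7e1.

Yes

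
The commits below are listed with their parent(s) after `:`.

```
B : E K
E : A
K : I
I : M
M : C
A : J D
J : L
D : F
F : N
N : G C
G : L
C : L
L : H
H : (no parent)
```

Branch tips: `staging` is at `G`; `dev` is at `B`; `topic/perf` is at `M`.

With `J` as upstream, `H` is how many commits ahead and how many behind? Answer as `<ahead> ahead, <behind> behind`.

0 ahead, 2 behind

Reachable from H: {H}.
Reachable from J: {H, J, L}.
Only in H's history (ahead): {} — 0.
Only in J's history (behind): {J, L} — 2.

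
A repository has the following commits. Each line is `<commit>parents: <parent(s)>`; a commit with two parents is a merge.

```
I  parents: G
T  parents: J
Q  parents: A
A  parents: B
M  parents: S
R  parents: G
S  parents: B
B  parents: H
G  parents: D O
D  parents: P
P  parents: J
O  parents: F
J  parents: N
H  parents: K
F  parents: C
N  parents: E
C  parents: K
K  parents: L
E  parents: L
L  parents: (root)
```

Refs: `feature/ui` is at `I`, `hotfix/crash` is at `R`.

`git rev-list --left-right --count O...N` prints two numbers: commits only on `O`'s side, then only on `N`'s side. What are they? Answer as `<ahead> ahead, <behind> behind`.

4 ahead, 2 behind

Reachable from O: {C, F, K, L, O}.
Reachable from N: {E, L, N}.
Only in O's history (ahead): {C, F, K, O} — 4.
Only in N's history (behind): {E, N} — 2.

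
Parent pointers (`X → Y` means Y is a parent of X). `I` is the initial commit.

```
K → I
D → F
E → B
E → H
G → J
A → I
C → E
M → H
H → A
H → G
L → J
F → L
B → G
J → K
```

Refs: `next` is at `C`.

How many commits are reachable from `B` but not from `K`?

Reachable from B: {B, G, I, J, K}.
Reachable from K: {I, K}.
In B's history but not K's: {B, G, J} — 3 commits.

3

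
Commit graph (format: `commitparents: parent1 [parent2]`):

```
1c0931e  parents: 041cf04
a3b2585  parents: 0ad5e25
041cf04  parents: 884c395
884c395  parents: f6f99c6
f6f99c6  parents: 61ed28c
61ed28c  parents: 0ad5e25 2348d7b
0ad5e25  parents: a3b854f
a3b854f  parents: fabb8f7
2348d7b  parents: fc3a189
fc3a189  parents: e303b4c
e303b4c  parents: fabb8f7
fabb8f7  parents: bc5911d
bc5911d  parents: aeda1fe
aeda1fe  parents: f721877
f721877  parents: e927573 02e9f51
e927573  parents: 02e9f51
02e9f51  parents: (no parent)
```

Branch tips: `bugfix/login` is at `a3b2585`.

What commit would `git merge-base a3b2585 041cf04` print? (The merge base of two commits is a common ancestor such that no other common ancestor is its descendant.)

Ancestors of a3b2585: {02e9f51, 0ad5e25, a3b2585, a3b854f, aeda1fe, bc5911d, e927573, f721877, fabb8f7}.
Ancestors of 041cf04: {02e9f51, 041cf04, 0ad5e25, 2348d7b, 61ed28c, 884c395, a3b854f, aeda1fe, bc5911d, e303b4c, e927573, f6f99c6, f721877, fabb8f7, fc3a189}.
Common ancestors: {02e9f51, 0ad5e25, a3b854f, aeda1fe, bc5911d, e927573, f721877, fabb8f7}.
Among these, 0ad5e25 is not an ancestor of any other common ancestor — it is the merge base.

0ad5e25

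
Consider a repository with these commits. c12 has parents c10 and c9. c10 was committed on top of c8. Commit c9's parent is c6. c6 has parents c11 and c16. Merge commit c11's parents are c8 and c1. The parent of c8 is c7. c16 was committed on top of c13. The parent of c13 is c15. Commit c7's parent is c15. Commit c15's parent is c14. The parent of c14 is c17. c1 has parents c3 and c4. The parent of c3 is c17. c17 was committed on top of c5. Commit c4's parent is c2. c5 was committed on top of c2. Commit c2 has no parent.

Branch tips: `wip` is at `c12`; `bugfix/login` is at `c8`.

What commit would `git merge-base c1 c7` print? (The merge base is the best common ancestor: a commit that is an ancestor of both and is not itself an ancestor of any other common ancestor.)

Ancestors of c1: {c1, c17, c2, c3, c4, c5}.
Ancestors of c7: {c14, c15, c17, c2, c5, c7}.
Common ancestors: {c17, c2, c5}.
Among these, c17 is not an ancestor of any other common ancestor — it is the merge base.

c17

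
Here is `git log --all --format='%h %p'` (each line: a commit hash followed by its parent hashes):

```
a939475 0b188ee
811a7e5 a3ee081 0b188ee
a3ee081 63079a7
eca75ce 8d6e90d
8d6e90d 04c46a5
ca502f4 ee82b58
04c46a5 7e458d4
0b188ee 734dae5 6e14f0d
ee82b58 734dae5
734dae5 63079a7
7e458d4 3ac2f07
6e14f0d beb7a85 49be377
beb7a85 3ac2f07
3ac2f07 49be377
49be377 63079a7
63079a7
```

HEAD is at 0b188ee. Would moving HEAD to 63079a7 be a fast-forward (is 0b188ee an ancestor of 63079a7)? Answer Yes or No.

A fast-forward from 0b188ee to 63079a7 is possible iff 0b188ee is an ancestor of 63079a7.
Ancestors of 63079a7: {63079a7}.
0b188ee is not among them, so fast-forward is not possible.

No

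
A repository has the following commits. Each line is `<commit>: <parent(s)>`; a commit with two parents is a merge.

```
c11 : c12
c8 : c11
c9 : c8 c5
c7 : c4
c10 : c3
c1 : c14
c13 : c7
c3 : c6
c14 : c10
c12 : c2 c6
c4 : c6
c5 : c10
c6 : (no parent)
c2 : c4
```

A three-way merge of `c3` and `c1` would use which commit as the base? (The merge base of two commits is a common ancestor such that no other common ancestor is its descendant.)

Ancestors of c3: {c3, c6}.
Ancestors of c1: {c1, c10, c14, c3, c6}.
Common ancestors: {c3, c6}.
Among these, c3 is not an ancestor of any other common ancestor — it is the merge base.

c3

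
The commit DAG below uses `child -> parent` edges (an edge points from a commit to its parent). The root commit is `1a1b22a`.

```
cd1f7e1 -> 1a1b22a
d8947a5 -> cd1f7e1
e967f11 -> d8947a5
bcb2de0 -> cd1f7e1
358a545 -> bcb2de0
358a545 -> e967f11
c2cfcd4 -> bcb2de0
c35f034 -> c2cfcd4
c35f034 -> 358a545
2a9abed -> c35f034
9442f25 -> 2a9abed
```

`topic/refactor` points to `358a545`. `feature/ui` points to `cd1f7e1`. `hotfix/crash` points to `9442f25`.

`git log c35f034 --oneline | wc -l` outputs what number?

Walking parent pointers from c35f034: reachable set = {1a1b22a, 358a545, bcb2de0, c2cfcd4, c35f034, cd1f7e1, d8947a5, e967f11}.
That is 8 commits.

8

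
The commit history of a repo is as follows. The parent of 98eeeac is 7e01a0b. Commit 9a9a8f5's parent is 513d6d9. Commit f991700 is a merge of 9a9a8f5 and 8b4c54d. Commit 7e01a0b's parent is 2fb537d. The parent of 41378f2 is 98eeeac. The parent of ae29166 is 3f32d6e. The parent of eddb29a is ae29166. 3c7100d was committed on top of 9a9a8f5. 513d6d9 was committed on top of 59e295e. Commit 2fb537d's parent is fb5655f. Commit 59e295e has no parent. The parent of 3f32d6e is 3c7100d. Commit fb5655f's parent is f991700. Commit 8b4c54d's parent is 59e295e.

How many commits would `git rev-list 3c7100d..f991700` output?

Reachable from f991700: {513d6d9, 59e295e, 8b4c54d, 9a9a8f5, f991700}.
Reachable from 3c7100d: {3c7100d, 513d6d9, 59e295e, 9a9a8f5}.
In f991700's history but not 3c7100d's: {8b4c54d, f991700} — 2 commits.

2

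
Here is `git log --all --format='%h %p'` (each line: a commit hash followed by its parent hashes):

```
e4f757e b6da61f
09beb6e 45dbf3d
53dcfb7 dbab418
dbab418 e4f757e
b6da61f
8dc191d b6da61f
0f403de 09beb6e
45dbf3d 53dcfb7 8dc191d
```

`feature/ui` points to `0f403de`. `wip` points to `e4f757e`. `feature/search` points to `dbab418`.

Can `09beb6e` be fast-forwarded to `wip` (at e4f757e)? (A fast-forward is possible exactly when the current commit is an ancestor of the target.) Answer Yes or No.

A fast-forward from 09beb6e to e4f757e is possible iff 09beb6e is an ancestor of e4f757e.
Ancestors of e4f757e: {b6da61f, e4f757e}.
09beb6e is not among them, so fast-forward is not possible.

No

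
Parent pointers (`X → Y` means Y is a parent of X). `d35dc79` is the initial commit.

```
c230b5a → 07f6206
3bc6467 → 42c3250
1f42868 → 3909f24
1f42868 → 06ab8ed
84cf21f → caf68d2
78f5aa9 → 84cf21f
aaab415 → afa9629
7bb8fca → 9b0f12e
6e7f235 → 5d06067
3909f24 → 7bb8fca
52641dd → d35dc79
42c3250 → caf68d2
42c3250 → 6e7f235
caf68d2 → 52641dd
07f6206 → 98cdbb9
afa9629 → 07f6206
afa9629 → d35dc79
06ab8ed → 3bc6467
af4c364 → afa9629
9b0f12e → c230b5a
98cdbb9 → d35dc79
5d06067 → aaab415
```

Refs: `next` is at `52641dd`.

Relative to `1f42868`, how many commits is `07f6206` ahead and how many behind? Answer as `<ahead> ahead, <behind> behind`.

Reachable from 07f6206: {07f6206, 98cdbb9, d35dc79}.
Reachable from 1f42868: {06ab8ed, 07f6206, 1f42868, 3909f24, 3bc6467, 42c3250, 52641dd, 5d06067, 6e7f235, 7bb8fca, 98cdbb9, 9b0f12e, aaab415, afa9629, c230b5a, caf68d2, d35dc79}.
Only in 07f6206's history (ahead): {} — 0.
Only in 1f42868's history (behind): {06ab8ed, 1f42868, 3909f24, 3bc6467, 42c3250, 52641dd, 5d06067, 6e7f235, 7bb8fca, 9b0f12e, aaab415, afa9629, c230b5a, caf68d2} — 14.

0 ahead, 14 behind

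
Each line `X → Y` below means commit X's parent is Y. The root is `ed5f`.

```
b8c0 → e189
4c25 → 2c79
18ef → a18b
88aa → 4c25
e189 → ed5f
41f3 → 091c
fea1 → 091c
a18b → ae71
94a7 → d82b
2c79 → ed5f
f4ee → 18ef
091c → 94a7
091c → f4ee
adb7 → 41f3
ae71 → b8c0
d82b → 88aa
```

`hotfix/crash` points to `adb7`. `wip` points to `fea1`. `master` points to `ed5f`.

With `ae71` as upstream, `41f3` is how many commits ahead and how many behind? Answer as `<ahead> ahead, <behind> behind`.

10 ahead, 0 behind

Reachable from 41f3: {091c, 18ef, 2c79, 41f3, 4c25, 88aa, 94a7, a18b, ae71, b8c0, d82b, e189, ed5f, f4ee}.
Reachable from ae71: {ae71, b8c0, e189, ed5f}.
Only in 41f3's history (ahead): {091c, 18ef, 2c79, 41f3, 4c25, 88aa, 94a7, a18b, d82b, f4ee} — 10.
Only in ae71's history (behind): {} — 0.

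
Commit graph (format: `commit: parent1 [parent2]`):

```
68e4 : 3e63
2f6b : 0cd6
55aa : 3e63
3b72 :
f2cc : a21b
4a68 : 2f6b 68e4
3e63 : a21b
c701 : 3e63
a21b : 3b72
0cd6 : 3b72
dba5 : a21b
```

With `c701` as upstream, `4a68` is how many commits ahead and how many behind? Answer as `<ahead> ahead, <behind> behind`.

4 ahead, 1 behind

Reachable from 4a68: {0cd6, 2f6b, 3b72, 3e63, 4a68, 68e4, a21b}.
Reachable from c701: {3b72, 3e63, a21b, c701}.
Only in 4a68's history (ahead): {0cd6, 2f6b, 4a68, 68e4} — 4.
Only in c701's history (behind): {c701} — 1.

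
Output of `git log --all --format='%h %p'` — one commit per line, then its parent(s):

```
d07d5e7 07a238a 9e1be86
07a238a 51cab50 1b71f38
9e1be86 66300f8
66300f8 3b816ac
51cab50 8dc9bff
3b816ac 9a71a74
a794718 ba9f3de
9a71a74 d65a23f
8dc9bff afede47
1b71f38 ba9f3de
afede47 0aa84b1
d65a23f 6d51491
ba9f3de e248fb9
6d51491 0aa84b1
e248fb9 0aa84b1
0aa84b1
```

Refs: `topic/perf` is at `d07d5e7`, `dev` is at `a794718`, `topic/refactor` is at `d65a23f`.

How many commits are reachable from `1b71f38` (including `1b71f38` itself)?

Walking parent pointers from 1b71f38: reachable set = {0aa84b1, 1b71f38, ba9f3de, e248fb9}.
That is 4 commits.

4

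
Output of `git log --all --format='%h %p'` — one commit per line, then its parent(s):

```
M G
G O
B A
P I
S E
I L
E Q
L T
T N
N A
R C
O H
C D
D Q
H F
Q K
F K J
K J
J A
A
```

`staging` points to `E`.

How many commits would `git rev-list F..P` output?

Reachable from P: {A, I, L, N, P, T}.
Reachable from F: {A, F, J, K}.
In P's history but not F's: {I, L, N, P, T} — 5 commits.

5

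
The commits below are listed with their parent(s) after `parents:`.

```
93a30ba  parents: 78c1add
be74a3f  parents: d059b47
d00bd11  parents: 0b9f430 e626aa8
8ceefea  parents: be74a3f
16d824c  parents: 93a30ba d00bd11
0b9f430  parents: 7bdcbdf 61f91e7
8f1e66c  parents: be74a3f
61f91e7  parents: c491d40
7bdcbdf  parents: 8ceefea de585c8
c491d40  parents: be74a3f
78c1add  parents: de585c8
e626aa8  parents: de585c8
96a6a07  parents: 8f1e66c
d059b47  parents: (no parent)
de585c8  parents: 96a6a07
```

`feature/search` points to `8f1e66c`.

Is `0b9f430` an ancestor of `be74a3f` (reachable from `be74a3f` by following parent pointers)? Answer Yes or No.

Ancestors of be74a3f: {be74a3f, d059b47}.
0b9f430 is not in that set, so it is not an ancestor of be74a3f.

No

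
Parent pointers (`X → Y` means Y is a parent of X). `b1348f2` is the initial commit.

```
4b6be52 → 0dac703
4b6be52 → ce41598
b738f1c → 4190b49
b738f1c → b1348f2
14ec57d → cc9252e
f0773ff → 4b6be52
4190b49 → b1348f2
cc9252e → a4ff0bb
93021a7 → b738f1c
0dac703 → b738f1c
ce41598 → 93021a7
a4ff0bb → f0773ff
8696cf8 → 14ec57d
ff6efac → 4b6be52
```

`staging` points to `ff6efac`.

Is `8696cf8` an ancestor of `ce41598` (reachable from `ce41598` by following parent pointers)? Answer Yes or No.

No

Ancestors of ce41598: {4190b49, 93021a7, b1348f2, b738f1c, ce41598}.
8696cf8 is not in that set, so it is not an ancestor of ce41598.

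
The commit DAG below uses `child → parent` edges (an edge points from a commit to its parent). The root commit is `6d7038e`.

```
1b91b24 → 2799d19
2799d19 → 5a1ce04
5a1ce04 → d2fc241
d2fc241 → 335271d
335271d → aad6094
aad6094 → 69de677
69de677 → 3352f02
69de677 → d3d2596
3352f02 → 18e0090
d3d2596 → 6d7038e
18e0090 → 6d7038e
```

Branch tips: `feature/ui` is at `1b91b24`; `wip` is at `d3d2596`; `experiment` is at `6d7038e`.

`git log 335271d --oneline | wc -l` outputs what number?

7

Walking parent pointers from 335271d: reachable set = {18e0090, 335271d, 3352f02, 69de677, 6d7038e, aad6094, d3d2596}.
That is 7 commits.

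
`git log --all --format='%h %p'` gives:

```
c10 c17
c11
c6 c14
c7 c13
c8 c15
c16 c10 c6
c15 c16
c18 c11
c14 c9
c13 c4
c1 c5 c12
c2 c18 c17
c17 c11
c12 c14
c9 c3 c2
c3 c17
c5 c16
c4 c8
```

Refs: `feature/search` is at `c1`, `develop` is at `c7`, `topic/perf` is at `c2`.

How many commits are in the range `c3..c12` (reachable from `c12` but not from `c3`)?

Reachable from c12: {c11, c12, c14, c17, c18, c2, c3, c9}.
Reachable from c3: {c11, c17, c3}.
In c12's history but not c3's: {c12, c14, c18, c2, c9} — 5 commits.

5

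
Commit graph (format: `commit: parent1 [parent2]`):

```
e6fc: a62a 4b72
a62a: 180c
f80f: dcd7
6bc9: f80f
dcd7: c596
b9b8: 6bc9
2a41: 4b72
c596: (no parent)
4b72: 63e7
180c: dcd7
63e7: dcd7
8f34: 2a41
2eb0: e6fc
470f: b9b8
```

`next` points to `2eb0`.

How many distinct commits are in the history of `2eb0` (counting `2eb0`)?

8

Walking parent pointers from 2eb0: reachable set = {180c, 2eb0, 4b72, 63e7, a62a, c596, dcd7, e6fc}.
That is 8 commits.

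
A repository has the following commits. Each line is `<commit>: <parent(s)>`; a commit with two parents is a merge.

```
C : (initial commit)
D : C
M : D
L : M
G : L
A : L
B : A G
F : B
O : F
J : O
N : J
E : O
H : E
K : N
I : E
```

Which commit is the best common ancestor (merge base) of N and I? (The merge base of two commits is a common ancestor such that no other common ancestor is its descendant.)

Ancestors of N: {A, B, C, D, F, G, J, L, M, N, O}.
Ancestors of I: {A, B, C, D, E, F, G, I, L, M, O}.
Common ancestors: {A, B, C, D, F, G, L, M, O}.
Among these, O is not an ancestor of any other common ancestor — it is the merge base.

O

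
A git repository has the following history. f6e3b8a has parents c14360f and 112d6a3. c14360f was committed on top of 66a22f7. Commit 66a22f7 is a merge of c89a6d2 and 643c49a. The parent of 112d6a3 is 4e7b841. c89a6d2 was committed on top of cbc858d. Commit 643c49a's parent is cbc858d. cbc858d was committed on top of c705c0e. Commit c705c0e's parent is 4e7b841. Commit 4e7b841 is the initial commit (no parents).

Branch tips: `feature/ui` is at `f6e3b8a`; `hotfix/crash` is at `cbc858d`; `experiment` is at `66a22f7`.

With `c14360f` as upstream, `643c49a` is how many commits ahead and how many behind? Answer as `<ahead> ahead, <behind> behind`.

Reachable from 643c49a: {4e7b841, 643c49a, c705c0e, cbc858d}.
Reachable from c14360f: {4e7b841, 643c49a, 66a22f7, c14360f, c705c0e, c89a6d2, cbc858d}.
Only in 643c49a's history (ahead): {} — 0.
Only in c14360f's history (behind): {66a22f7, c14360f, c89a6d2} — 3.

0 ahead, 3 behind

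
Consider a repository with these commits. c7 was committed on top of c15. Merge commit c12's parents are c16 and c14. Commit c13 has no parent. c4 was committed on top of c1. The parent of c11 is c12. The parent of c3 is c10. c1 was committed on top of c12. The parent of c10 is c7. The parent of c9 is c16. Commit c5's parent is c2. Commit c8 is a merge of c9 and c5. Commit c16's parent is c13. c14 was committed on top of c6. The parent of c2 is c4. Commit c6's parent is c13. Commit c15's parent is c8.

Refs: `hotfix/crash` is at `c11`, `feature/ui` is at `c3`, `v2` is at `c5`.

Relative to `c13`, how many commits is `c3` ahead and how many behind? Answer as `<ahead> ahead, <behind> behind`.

Reachable from c3: {c1, c10, c12, c13, c14, c15, c16, c2, c3, c4, c5, c6, c7, c8, c9}.
Reachable from c13: {c13}.
Only in c3's history (ahead): {c1, c10, c12, c14, c15, c16, c2, c3, c4, c5, c6, c7, c8, c9} — 14.
Only in c13's history (behind): {} — 0.

14 ahead, 0 behind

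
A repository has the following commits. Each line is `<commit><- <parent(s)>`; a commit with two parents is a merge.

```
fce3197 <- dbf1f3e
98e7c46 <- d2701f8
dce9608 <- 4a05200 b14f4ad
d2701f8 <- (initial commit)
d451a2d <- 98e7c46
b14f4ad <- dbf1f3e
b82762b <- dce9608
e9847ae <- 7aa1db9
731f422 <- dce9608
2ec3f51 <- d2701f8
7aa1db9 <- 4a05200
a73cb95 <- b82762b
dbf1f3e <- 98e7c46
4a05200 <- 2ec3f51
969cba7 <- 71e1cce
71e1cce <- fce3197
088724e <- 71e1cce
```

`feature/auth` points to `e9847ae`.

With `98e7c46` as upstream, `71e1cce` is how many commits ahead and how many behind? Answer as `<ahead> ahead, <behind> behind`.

3 ahead, 0 behind

Reachable from 71e1cce: {71e1cce, 98e7c46, d2701f8, dbf1f3e, fce3197}.
Reachable from 98e7c46: {98e7c46, d2701f8}.
Only in 71e1cce's history (ahead): {71e1cce, dbf1f3e, fce3197} — 3.
Only in 98e7c46's history (behind): {} — 0.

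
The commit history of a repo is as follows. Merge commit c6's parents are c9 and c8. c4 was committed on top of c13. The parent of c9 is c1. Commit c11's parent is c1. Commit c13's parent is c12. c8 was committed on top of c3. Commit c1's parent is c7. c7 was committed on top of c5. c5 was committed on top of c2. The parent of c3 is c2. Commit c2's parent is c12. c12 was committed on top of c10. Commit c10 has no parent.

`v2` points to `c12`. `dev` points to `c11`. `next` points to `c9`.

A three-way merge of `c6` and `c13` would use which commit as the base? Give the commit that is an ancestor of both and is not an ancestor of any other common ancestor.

Ancestors of c6: {c1, c10, c12, c2, c3, c5, c6, c7, c8, c9}.
Ancestors of c13: {c10, c12, c13}.
Common ancestors: {c10, c12}.
Among these, c12 is not an ancestor of any other common ancestor — it is the merge base.

c12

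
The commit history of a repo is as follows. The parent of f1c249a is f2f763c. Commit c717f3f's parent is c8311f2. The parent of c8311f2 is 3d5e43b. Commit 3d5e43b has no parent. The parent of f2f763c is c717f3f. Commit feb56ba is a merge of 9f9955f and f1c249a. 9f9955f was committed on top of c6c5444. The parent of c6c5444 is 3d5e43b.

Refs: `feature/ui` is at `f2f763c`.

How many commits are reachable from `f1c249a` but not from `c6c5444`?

4

Reachable from f1c249a: {3d5e43b, c717f3f, c8311f2, f1c249a, f2f763c}.
Reachable from c6c5444: {3d5e43b, c6c5444}.
In f1c249a's history but not c6c5444's: {c717f3f, c8311f2, f1c249a, f2f763c} — 4 commits.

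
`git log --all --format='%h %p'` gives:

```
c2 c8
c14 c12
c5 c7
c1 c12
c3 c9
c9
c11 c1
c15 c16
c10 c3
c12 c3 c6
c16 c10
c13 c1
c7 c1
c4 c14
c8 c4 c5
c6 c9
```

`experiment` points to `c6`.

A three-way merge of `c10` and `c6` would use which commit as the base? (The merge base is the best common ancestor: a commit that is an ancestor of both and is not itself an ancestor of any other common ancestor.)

c9

Ancestors of c10: {c10, c3, c9}.
Ancestors of c6: {c6, c9}.
Common ancestors: {c9}.
The only common ancestor is c9, so it is the merge base.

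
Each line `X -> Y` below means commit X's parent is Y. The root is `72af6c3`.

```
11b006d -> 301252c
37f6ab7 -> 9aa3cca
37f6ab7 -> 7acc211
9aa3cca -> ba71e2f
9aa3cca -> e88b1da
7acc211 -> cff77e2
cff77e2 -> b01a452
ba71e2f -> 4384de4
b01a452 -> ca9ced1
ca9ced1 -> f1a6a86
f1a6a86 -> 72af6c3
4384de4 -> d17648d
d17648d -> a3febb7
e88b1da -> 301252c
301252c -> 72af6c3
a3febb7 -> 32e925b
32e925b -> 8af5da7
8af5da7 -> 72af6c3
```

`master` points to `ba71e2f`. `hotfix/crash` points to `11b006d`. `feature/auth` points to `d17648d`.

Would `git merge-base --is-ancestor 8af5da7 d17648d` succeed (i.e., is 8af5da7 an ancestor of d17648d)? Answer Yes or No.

Yes

Ancestors of d17648d (commits reachable by following parents): {32e925b, 72af6c3, 8af5da7, a3febb7, d17648d}.
8af5da7 is in that set, so it is an ancestor of d17648d.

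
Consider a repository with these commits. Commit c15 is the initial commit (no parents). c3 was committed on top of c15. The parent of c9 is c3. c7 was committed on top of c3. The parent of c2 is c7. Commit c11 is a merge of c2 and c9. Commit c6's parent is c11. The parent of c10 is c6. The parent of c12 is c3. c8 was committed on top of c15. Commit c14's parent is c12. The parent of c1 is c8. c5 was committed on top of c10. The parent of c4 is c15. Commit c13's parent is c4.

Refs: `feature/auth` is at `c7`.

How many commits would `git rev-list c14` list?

Walking parent pointers from c14: reachable set = {c12, c14, c15, c3}.
That is 4 commits.

4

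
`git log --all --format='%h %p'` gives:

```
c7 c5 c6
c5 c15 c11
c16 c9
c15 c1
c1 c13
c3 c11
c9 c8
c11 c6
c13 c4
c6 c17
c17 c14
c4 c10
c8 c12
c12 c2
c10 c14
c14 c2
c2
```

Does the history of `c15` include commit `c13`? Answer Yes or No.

Yes

Ancestors of c15 (commits reachable by following parents): {c1, c10, c13, c14, c15, c2, c4}.
c13 is in that set, so it is an ancestor of c15.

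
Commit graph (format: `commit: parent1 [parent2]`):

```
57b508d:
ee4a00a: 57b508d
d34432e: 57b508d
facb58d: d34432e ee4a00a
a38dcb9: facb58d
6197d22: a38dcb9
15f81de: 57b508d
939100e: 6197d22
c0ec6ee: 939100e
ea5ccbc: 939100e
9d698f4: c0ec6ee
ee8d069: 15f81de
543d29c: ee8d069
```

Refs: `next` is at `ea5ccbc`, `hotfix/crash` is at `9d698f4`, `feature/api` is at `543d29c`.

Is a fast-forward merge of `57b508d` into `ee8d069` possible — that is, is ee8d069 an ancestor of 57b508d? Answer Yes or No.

A fast-forward from ee8d069 to 57b508d is possible iff ee8d069 is an ancestor of 57b508d.
Ancestors of 57b508d: {57b508d}.
ee8d069 is not among them, so fast-forward is not possible.

No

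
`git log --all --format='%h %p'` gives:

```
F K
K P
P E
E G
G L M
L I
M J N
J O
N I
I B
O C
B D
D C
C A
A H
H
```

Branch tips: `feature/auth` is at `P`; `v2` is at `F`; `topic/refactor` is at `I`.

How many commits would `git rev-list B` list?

5

Walking parent pointers from B: reachable set = {A, B, C, D, H}.
That is 5 commits.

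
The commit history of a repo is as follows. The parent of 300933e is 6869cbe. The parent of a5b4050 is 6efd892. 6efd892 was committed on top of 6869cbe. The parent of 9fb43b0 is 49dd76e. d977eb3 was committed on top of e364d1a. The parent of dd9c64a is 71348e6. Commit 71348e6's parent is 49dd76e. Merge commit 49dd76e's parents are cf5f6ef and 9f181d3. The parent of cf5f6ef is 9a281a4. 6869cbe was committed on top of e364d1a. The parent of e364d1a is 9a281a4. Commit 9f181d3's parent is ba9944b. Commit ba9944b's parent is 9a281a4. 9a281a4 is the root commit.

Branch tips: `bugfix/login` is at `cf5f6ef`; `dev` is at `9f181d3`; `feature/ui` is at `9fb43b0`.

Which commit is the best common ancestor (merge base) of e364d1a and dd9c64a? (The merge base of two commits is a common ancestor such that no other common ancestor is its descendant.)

9a281a4

Ancestors of e364d1a: {9a281a4, e364d1a}.
Ancestors of dd9c64a: {49dd76e, 71348e6, 9a281a4, 9f181d3, ba9944b, cf5f6ef, dd9c64a}.
Common ancestors: {9a281a4}.
The only common ancestor is 9a281a4, so it is the merge base.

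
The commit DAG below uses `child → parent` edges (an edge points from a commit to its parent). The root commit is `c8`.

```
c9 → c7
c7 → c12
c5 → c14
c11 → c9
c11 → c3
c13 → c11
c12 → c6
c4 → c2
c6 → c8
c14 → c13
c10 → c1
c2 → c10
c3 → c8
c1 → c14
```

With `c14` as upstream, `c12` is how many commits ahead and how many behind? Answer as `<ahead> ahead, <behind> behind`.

Reachable from c12: {c12, c6, c8}.
Reachable from c14: {c11, c12, c13, c14, c3, c6, c7, c8, c9}.
Only in c12's history (ahead): {} — 0.
Only in c14's history (behind): {c11, c13, c14, c3, c7, c9} — 6.

0 ahead, 6 behind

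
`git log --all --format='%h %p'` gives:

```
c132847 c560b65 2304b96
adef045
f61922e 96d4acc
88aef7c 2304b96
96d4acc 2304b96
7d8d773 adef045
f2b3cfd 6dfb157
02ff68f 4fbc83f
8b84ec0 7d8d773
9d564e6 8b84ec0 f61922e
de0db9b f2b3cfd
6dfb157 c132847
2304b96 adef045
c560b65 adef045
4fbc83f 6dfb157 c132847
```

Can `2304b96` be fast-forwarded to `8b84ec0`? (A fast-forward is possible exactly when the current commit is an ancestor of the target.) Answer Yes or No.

No

A fast-forward from 2304b96 to 8b84ec0 is possible iff 2304b96 is an ancestor of 8b84ec0.
Ancestors of 8b84ec0: {7d8d773, 8b84ec0, adef045}.
2304b96 is not among them, so fast-forward is not possible.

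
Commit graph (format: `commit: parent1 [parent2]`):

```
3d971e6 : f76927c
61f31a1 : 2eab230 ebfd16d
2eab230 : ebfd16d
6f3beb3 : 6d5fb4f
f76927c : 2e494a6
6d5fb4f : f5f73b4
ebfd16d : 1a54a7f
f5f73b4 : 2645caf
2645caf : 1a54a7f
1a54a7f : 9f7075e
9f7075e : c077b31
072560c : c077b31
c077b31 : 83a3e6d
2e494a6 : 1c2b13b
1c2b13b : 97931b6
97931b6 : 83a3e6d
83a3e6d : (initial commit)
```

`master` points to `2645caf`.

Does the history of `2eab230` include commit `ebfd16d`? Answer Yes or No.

Ancestors of 2eab230 (commits reachable by following parents): {1a54a7f, 2eab230, 83a3e6d, 9f7075e, c077b31, ebfd16d}.
ebfd16d is in that set, so it is an ancestor of 2eab230.

Yes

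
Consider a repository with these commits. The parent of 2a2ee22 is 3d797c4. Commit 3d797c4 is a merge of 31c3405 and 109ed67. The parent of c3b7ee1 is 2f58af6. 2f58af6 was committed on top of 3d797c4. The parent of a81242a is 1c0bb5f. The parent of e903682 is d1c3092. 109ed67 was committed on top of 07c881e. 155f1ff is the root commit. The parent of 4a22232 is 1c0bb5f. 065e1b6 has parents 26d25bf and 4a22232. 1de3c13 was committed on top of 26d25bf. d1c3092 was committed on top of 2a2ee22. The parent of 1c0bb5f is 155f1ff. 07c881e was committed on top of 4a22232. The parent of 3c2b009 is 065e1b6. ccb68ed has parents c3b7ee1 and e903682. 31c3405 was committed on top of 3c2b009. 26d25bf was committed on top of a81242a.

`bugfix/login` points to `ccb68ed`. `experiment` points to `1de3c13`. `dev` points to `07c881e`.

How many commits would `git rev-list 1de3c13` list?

5

Walking parent pointers from 1de3c13: reachable set = {155f1ff, 1c0bb5f, 1de3c13, 26d25bf, a81242a}.
That is 5 commits.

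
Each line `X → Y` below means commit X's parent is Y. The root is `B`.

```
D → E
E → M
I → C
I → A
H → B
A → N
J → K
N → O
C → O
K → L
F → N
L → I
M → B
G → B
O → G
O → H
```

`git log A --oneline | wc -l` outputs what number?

6

Walking parent pointers from A: reachable set = {A, B, G, H, N, O}.
That is 6 commits.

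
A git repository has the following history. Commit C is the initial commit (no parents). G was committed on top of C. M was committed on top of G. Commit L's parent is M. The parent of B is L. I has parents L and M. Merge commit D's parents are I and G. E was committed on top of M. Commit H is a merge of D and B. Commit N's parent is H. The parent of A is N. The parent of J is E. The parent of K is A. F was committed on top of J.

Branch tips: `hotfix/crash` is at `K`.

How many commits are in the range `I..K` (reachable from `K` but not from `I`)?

Reachable from K: {A, B, C, D, G, H, I, K, L, M, N}.
Reachable from I: {C, G, I, L, M}.
In K's history but not I's: {A, B, D, H, K, N} — 6 commits.

6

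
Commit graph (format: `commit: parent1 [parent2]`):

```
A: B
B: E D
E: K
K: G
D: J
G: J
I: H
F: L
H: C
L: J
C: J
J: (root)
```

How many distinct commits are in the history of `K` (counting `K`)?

Walking parent pointers from K: reachable set = {G, J, K}.
That is 3 commits.

3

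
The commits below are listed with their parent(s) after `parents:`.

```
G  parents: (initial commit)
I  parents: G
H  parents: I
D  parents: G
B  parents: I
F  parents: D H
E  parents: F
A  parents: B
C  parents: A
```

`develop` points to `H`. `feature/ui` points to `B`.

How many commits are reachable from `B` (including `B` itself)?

3

Walking parent pointers from B: reachable set = {B, G, I}.
That is 3 commits.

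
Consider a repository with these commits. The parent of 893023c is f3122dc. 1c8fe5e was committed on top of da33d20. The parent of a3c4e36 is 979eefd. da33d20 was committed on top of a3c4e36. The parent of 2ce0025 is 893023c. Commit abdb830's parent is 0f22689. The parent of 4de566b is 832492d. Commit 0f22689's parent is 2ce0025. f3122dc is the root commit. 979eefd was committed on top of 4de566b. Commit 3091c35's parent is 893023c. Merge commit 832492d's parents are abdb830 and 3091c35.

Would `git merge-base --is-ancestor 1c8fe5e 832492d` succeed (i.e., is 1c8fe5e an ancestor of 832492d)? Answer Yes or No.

No

Ancestors of 832492d: {0f22689, 2ce0025, 3091c35, 832492d, 893023c, abdb830, f3122dc}.
1c8fe5e is not in that set, so it is not an ancestor of 832492d.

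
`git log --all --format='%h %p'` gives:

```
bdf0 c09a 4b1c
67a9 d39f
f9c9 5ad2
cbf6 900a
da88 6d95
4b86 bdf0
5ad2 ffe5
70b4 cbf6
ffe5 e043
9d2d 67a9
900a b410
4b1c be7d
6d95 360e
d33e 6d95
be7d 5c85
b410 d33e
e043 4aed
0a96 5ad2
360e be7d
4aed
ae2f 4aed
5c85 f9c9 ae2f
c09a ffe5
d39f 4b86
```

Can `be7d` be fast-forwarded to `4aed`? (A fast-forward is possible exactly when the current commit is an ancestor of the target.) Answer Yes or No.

No

A fast-forward from be7d to 4aed is possible iff be7d is an ancestor of 4aed.
Ancestors of 4aed: {4aed}.
be7d is not among them, so fast-forward is not possible.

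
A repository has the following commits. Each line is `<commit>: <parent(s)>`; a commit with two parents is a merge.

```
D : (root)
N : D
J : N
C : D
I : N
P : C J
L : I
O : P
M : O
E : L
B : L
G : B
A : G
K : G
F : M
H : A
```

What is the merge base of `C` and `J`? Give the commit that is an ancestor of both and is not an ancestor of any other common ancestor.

Ancestors of C: {C, D}.
Ancestors of J: {D, J, N}.
Common ancestors: {D}.
The only common ancestor is D, so it is the merge base.

D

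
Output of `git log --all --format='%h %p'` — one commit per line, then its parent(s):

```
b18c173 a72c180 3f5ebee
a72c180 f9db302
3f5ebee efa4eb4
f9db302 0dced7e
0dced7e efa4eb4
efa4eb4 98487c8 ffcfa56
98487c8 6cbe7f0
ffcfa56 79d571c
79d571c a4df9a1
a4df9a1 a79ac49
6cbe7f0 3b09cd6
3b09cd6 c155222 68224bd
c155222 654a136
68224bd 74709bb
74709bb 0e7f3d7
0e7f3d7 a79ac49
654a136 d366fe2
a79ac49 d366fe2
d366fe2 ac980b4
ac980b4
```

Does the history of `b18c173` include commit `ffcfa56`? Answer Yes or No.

Yes

Ancestors of b18c173 (commits reachable by following parents): {0dced7e, 0e7f3d7, 3b09cd6, 3f5ebee, 654a136, 68224bd, 6cbe7f0, 74709bb, 79d571c, 98487c8, a4df9a1, a72c180, a79ac49, ac980b4, b18c173, c155222, d366fe2, efa4eb4, f9db302, ffcfa56}.
ffcfa56 is in that set, so it is an ancestor of b18c173.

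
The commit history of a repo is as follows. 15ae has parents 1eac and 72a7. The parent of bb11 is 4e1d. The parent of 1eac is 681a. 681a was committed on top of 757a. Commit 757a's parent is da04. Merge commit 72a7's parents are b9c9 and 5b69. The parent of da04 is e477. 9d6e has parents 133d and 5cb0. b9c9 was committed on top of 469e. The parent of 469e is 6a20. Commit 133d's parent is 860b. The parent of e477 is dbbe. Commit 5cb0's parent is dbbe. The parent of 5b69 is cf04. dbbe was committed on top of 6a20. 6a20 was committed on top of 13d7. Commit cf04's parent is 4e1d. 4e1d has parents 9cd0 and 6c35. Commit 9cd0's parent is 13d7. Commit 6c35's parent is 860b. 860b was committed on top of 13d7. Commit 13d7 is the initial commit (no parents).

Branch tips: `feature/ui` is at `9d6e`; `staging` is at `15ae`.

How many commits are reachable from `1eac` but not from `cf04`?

7

Reachable from 1eac: {13d7, 1eac, 681a, 6a20, 757a, da04, dbbe, e477}.
Reachable from cf04: {13d7, 4e1d, 6c35, 860b, 9cd0, cf04}.
In 1eac's history but not cf04's: {1eac, 681a, 6a20, 757a, da04, dbbe, e477} — 7 commits.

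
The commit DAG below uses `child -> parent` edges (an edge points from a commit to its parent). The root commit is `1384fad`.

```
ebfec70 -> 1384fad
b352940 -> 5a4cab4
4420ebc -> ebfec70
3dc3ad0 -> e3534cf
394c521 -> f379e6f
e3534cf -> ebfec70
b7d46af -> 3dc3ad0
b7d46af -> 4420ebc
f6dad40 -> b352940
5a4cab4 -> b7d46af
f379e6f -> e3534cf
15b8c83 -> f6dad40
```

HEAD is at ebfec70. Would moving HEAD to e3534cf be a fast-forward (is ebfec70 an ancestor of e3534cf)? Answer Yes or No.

Yes

A fast-forward from ebfec70 to e3534cf is possible iff ebfec70 is an ancestor of e3534cf.
Ancestors of e3534cf: {1384fad, e3534cf, ebfec70}.
ebfec70 is among them, so fast-forward is possible.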